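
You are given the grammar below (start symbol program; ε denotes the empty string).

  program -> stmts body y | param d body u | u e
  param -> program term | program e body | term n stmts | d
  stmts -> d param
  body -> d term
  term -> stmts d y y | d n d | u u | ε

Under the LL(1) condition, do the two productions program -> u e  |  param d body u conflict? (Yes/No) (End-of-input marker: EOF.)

FIRST(u e) = { u } and FIRST(param d body u) = { d, n, u }.
Both contain u, so the two alternatives are not disjoint — LL(1) conflict.

Yes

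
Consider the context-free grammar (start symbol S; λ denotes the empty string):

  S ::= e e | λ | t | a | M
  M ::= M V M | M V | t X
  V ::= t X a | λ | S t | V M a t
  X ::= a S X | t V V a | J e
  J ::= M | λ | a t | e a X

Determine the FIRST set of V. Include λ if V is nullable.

V ::= t X a contributes {t}.
V ::= λ contributes λ.
From V ::= S t: S nullable, take FIRST(S) ∪ {t} = { a, e, t }.
From V ::= V M a t: V nullable, take FIRST(V) ∪ FIRST(M) = { a, e, t }.
Union: FIRST(V) = { a, e, t, λ }.

{ a, e, t, λ }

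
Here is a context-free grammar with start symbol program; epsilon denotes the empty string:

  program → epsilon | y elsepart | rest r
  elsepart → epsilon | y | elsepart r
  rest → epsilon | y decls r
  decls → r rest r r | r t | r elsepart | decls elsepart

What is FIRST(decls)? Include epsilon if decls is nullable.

{ r }

decls → r rest r r contributes {r}.
decls → r t contributes {r}.
decls → r elsepart contributes {r}.
From decls → decls elsepart: add FIRST(decls) = { r }.
Union: FIRST(decls) = { r }.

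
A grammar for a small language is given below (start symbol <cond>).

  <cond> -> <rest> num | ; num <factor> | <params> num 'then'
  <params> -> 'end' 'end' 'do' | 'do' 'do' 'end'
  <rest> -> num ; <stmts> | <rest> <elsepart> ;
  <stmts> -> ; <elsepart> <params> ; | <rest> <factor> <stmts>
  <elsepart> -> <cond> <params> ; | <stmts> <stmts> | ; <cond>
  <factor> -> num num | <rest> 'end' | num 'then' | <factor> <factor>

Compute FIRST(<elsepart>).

From <elsepart> -> <cond> <params> ;: add FIRST(<cond>) = { 'do', 'end', ;, num }.
From <elsepart> -> <stmts> <stmts>: add FIRST(<stmts>) = { ;, num }.
<elsepart> -> ; <cond> contributes {;}.
Union: FIRST(<elsepart>) = { 'do', 'end', ;, num }.

{ 'do', 'end', ;, num }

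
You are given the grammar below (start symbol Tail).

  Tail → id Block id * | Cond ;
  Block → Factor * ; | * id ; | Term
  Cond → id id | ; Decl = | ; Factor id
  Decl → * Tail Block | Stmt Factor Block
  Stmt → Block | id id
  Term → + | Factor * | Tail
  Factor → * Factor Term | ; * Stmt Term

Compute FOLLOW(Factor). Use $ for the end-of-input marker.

{ *, +, ;, id }

In Block → Factor * ;: add FIRST(* ;) = { * }.
In Cond → ; Factor id: add FIRST(id) = { id }.
In Decl → Stmt Factor Block: add FIRST(Block) = { *, +, ;, id }.
In Term → Factor *: add FIRST(*) = { * }.
In Factor → * Factor Term: add FIRST(Term) = { *, +, ;, id }.
Union: FOLLOW(Factor) = { *, +, ;, id }.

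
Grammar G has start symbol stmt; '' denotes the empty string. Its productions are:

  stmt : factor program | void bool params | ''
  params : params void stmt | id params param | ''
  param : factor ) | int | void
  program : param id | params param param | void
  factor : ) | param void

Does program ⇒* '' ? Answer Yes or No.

Nullable nonterminals: params, stmt.
No production of program has an RHS whose symbols are all nullable, so program is not nullable.

No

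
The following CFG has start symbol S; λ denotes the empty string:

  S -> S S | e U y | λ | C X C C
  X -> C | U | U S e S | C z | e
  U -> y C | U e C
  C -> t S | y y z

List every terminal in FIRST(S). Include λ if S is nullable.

From S -> S S: S, S nullable, take FIRST(S) ∪ FIRST(S) = { e, t, y }; also λ since the whole RHS is nullable.
S -> e U y contributes {e}.
S -> λ contributes λ.
From S -> C X C C: add FIRST(C) = { t, y }.
Union: FIRST(S) = { e, t, y, λ }.

{ e, t, y, λ }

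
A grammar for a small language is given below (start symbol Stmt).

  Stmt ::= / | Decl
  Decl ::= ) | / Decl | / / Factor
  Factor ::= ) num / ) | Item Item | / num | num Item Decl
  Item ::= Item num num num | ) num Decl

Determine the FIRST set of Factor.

Factor ::= ) num / ) contributes {)}.
From Factor ::= Item Item: add FIRST(Item) = { ) }.
Factor ::= / num contributes {/}.
Factor ::= num Item Decl contributes {num}.
Union: FIRST(Factor) = { ), /, num }.

{ ), /, num }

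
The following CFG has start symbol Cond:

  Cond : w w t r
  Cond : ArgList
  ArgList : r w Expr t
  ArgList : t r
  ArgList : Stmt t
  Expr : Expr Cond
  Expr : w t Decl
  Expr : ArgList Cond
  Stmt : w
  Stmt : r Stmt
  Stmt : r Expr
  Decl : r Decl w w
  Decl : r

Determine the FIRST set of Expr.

{ r, t, w }

From Expr : Expr Cond: add FIRST(Expr) = { r, t, w }.
Expr : w t Decl contributes {w}.
From Expr : ArgList Cond: add FIRST(ArgList) = { r, t, w }.
Union: FIRST(Expr) = { r, t, w }.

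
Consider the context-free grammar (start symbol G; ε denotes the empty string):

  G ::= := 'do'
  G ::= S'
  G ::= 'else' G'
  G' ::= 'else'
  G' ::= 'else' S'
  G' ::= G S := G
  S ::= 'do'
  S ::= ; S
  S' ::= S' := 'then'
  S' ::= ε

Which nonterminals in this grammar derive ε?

Directly nullable (have an ε-production): S'.
G ::= S' with every symbol nullable, so G is nullable.
No other nonterminal has a production whose RHS symbols are all nullable.

{ G, S' }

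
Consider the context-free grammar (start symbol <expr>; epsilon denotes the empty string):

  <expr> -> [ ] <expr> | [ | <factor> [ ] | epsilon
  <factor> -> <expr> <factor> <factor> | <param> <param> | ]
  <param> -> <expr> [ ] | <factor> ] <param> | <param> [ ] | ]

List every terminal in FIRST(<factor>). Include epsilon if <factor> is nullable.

{ [, ] }

From <factor> -> <expr> <factor> <factor>: <expr> nullable, take FIRST(<expr>) ∪ FIRST(<factor>) = { [, ] }.
From <factor> -> <param> <param>: add FIRST(<param>) = { [, ] }.
<factor> -> ] contributes {]}.
Union: FIRST(<factor>) = { [, ] }.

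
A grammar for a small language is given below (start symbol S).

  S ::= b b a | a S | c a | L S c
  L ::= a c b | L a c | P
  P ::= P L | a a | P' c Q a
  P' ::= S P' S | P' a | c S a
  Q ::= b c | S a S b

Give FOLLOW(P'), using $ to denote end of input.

In P ::= P' c Q a: add FIRST(c Q a) = { c }.
In P' ::= S P' S: add FIRST(S) = { a, b, c }.
In P' ::= P' a: add FIRST(a) = { a }.
Union: FOLLOW(P') = { a, b, c }.

{ a, b, c }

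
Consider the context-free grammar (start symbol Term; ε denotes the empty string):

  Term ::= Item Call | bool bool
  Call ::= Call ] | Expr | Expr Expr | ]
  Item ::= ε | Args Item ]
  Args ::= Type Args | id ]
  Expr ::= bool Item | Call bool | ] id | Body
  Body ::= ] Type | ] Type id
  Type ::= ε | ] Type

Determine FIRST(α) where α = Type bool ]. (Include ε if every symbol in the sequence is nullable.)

Add FIRST(Type)\{ε} = { ] }; Type is nullable, continue.
bool is a terminal; add {bool} and stop.

{ ], bool }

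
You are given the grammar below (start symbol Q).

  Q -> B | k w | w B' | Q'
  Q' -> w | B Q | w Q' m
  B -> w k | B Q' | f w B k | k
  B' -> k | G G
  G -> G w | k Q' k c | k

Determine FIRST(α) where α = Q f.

{ f, k, w }

Add FIRST(Q) = { f, k, w }; Q is not nullable, stop.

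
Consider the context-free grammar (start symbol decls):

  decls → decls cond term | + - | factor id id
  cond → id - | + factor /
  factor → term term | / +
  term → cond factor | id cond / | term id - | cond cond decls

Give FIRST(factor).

{ +, /, id }

From factor → term term: add FIRST(term) = { +, id }.
factor → / + contributes {/}.
Union: FIRST(factor) = { +, /, id }.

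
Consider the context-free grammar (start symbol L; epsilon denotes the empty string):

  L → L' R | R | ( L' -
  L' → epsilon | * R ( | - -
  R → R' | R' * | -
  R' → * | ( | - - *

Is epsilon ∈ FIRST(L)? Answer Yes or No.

Nullable nonterminals: L'.
No production of L has an RHS whose symbols are all nullable, so L is not nullable.

No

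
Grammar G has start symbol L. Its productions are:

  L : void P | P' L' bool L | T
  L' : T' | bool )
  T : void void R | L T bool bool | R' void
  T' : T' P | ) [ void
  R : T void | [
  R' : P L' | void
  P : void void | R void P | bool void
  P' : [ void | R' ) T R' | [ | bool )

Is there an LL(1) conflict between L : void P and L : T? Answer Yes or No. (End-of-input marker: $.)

FIRST(void P) = { void } and FIRST(T) = { [, bool, void }.
Both contain void, so the two alternatives are not disjoint — LL(1) conflict.

Yes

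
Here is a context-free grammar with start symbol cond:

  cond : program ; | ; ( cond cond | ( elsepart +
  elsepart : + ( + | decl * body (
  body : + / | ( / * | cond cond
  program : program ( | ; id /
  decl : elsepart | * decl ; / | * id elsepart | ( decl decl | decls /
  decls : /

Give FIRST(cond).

{ (, ; }

From cond : program ;: add FIRST(program) = { ; }.
cond : ; ( cond cond contributes {;}.
cond : ( elsepart + contributes {(}.
Union: FIRST(cond) = { (, ; }.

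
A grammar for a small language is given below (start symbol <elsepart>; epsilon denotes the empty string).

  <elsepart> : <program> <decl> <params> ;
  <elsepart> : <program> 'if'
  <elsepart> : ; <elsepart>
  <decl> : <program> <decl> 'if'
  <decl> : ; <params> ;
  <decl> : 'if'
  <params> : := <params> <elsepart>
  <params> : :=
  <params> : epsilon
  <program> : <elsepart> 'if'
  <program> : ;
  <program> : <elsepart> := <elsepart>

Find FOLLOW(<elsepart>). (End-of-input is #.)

<elsepart> is the start symbol, so # ∈ FOLLOW(<elsepart>).
In <elsepart> : ; <elsepart>: <elsepart> is at the end, add FOLLOW(<elsepart>) = { #, 'if', :=, ; }.
In <params> : := <params> <elsepart>: <elsepart> is at the end, add FOLLOW(<params>) = { ; }.
In <program> : <elsepart> 'if': add FIRST('if') = { 'if' }.
In <program> : <elsepart> := <elsepart>: add FIRST(:= <elsepart>) = { := }.
In <program> : <elsepart> := <elsepart>: <elsepart> is at the end, add FOLLOW(<program>) = { 'if', ; }.
Union: FOLLOW(<elsepart>) = { #, 'if', :=, ; }.

{ #, 'if', :=, ; }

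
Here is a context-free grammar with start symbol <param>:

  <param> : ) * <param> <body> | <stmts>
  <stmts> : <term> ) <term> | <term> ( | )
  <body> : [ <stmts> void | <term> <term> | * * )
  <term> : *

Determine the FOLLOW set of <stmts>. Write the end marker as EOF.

In <param> : <stmts>: <stmts> is at the end, add FOLLOW(<param>) = { EOF, *, [ }.
In <body> : [ <stmts> void: add FIRST(void) = { void }.
Union: FOLLOW(<stmts>) = { EOF, *, [, void }.

{ EOF, *, [, void }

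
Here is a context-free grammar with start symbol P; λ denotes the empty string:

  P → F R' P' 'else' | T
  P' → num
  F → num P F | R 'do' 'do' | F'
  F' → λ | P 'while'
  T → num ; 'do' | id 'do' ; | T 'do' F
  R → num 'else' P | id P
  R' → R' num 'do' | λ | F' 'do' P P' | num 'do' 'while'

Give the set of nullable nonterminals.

Directly nullable (have an λ-production): F', R'.
F → F' with every symbol nullable, so F is nullable.
No other nonterminal has a production whose RHS symbols are all nullable.

{ F, F', R' }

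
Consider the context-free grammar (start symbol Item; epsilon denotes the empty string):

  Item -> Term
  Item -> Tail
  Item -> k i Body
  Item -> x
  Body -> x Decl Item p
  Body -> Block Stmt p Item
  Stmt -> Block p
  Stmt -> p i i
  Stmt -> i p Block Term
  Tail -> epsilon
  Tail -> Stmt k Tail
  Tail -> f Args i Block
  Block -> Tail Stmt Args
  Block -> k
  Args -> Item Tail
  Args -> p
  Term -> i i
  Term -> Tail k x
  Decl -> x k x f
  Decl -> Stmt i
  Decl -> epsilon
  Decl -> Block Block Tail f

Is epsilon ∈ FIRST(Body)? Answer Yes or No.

Nullable nonterminals: Args, Decl, Item, Tail.
No production of Body has an RHS whose symbols are all nullable, so Body is not nullable.

No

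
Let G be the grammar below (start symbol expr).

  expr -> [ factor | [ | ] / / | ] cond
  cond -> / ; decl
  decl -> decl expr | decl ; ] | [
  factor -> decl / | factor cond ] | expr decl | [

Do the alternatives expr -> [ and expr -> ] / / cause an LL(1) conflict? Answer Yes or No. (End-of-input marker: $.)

FIRST([) = { [ } and FIRST(] / /) = { ] }.
The FIRST sets are disjoint and neither alternative is nullable — no conflict.

No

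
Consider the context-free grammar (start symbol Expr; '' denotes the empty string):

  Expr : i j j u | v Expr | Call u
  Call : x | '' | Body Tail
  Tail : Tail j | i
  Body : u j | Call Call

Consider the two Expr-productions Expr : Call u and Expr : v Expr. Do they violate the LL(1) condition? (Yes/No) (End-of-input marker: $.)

No

FIRST(Call u) = { i, u, x } and FIRST(v Expr) = { v }.
The FIRST sets are disjoint and neither alternative is nullable — no conflict.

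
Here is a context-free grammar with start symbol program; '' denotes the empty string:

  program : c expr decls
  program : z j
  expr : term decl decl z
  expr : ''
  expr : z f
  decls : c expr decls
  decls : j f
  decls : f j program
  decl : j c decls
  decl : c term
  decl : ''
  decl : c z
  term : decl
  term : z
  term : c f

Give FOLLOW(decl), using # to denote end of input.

{ c, j, z }

In expr : term decl decl z: add FIRST(decl z) = { c, j, z }.
In expr : term decl decl z: add FIRST(z) = { z }.
In term : decl: decl is at the end, add FOLLOW(term) = { c, j, z }.
Union: FOLLOW(decl) = { c, j, z }.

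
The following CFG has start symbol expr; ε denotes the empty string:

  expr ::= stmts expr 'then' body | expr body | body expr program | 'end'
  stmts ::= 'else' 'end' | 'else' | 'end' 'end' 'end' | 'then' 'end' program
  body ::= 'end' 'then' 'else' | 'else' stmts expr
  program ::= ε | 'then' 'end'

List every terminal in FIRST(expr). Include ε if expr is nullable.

From expr ::= stmts expr 'then' body: add FIRST(stmts) = { 'else', 'end', 'then' }.
From expr ::= expr body: add FIRST(expr) = { 'else', 'end', 'then' }.
From expr ::= body expr program: add FIRST(body) = { 'else', 'end' }.
expr ::= 'end' contributes {'end'}.
Union: FIRST(expr) = { 'else', 'end', 'then' }.

{ 'else', 'end', 'then' }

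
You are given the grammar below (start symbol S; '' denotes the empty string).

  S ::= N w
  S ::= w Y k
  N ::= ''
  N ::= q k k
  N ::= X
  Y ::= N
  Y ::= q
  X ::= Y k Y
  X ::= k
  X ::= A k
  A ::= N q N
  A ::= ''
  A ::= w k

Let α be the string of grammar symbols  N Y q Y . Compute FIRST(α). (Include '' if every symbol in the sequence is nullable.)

{ k, q, w }

Add FIRST(N)\{''} = { k, q, w }; N is nullable, continue.
Add FIRST(Y)\{''} = { k, q, w }; Y is nullable, continue.
q is a terminal; add {q} and stop.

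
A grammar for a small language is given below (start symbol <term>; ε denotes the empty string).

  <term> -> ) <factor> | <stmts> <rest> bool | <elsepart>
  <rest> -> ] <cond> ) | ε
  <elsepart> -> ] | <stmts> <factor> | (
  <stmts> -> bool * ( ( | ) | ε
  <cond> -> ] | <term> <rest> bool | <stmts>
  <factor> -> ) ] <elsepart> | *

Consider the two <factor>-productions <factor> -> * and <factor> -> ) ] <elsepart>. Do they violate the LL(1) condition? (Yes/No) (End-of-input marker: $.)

No

FIRST(*) = { * } and FIRST() ] <elsepart>) = { ) }.
The FIRST sets are disjoint and neither alternative is nullable — no conflict.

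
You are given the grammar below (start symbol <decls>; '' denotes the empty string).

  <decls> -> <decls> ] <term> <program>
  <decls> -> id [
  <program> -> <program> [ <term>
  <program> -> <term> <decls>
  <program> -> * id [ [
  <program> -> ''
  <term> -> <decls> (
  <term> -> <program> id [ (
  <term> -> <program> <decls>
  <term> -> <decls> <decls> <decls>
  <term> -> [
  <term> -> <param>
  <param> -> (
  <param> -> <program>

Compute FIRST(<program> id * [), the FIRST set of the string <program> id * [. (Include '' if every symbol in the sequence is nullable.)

{ (, *, [, id }

Add FIRST(<program>)\{''} = { (, *, [, id }; <program> is nullable, continue.
id is a terminal; add {id} and stop.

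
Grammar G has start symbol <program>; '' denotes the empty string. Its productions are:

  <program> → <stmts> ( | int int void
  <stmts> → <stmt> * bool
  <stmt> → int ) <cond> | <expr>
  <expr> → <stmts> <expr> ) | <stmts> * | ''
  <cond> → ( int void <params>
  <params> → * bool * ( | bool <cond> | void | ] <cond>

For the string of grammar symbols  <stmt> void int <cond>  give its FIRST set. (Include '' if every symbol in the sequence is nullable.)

Add FIRST(<stmt>)\{''} = { *, int }; <stmt> is nullable, continue.
void is a terminal; add {void} and stop.

{ *, int, void }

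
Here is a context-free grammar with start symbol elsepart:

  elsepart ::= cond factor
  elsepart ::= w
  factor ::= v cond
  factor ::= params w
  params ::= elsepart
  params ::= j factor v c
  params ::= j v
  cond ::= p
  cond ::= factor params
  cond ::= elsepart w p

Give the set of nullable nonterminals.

No nonterminal has an empty production or an RHS whose symbols are all nullable.

{ } (none)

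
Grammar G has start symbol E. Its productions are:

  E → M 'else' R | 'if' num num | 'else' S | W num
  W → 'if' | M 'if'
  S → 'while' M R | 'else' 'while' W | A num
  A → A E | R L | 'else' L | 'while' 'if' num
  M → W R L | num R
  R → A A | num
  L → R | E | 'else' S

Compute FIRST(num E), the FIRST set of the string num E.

{ num }

num is a terminal; add {num} and stop.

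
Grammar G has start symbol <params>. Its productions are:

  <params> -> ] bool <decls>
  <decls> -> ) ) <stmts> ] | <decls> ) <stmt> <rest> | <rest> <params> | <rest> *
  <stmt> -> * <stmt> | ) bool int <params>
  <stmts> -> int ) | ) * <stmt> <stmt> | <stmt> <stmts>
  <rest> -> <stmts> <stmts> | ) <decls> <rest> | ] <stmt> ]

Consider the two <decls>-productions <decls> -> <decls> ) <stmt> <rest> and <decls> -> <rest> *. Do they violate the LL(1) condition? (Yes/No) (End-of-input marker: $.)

Yes

FIRST(<decls> ) <stmt> <rest>) = { ), *, ], int } and FIRST(<rest> *) = { ), *, ], int }.
Both contain ), so the two alternatives are not disjoint — LL(1) conflict.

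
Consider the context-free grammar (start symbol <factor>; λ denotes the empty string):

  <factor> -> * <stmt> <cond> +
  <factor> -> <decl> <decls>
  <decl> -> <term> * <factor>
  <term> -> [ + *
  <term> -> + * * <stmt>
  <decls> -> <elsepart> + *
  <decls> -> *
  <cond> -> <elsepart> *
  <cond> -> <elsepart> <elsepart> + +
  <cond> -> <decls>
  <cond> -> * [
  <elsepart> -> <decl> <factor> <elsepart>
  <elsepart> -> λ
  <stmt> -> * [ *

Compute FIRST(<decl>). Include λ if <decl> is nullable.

From <decl> -> <term> * <factor>: add FIRST(<term>) = { +, [ }.
Union: FIRST(<decl>) = { +, [ }.

{ +, [ }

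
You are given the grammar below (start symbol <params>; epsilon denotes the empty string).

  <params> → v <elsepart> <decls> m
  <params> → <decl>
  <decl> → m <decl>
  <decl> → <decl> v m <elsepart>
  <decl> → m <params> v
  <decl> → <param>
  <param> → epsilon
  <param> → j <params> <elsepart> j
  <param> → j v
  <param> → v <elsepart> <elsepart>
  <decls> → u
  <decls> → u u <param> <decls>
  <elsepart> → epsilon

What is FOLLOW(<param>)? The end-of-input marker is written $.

In <decl> → <param>: <param> is at the end, add FOLLOW(<decl>) = { $, j, v }.
In <decls> → u u <param> <decls>: add FIRST(<decls>) = { u }.
Union: FOLLOW(<param>) = { $, j, u, v }.

{ $, j, u, v }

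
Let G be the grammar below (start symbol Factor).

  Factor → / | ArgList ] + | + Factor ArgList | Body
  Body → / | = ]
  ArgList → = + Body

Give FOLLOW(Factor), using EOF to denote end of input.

Factor is the start symbol, so EOF ∈ FOLLOW(Factor).
In Factor → + Factor ArgList: add FIRST(ArgList) = { = }.
Union: FOLLOW(Factor) = { EOF, = }.

{ EOF, = }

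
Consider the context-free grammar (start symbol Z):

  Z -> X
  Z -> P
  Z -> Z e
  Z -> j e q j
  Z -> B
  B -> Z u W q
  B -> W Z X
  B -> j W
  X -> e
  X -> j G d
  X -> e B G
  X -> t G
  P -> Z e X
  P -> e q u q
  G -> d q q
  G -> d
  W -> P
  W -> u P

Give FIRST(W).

{ e, j, t, u }

From W -> P: add FIRST(P) = { e, j, t, u }.
W -> u P contributes {u}.
Union: FIRST(W) = { e, j, t, u }.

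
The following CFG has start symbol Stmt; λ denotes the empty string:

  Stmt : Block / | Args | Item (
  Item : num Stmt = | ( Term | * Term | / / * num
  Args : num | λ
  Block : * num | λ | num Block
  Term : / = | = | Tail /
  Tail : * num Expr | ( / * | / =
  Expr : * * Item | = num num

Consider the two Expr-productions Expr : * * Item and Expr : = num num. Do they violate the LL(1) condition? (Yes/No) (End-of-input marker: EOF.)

No

FIRST(* * Item) = { * } and FIRST(= num num) = { = }.
The FIRST sets are disjoint and neither alternative is nullable — no conflict.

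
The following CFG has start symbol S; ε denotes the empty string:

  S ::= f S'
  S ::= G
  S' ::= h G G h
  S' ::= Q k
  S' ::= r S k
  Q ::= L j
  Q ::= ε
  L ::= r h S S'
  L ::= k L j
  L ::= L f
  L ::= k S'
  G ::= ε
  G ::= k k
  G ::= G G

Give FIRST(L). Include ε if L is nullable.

{ k, r }

L ::= r h S S' contributes {r}.
L ::= k L j contributes {k}.
From L ::= L f: add FIRST(L) = { k, r }.
L ::= k S' contributes {k}.
Union: FIRST(L) = { k, r }.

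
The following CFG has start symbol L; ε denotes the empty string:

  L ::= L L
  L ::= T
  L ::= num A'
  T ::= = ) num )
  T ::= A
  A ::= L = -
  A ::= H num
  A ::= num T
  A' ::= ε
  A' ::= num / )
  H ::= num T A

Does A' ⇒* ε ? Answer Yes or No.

Yes

A' has an ε-production, so A' ⇒ ε.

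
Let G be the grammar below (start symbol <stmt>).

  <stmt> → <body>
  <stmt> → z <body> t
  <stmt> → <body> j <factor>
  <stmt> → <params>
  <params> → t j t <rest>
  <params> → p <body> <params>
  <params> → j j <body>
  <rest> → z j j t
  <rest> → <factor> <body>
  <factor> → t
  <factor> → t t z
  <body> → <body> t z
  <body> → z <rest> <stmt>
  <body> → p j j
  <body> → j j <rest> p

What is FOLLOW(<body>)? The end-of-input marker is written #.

{ #, j, p, t, z }

In <stmt> → <body>: <body> is at the end, add FOLLOW(<stmt>) = { #, j, p, t, z }.
In <stmt> → z <body> t: add FIRST(t) = { t }.
In <stmt> → <body> j <factor>: add FIRST(j <factor>) = { j }.
In <params> → p <body> <params>: add FIRST(<params>) = { j, p, t }.
In <params> → j j <body>: <body> is at the end, add FOLLOW(<params>) = { #, j, p, t, z }.
In <rest> → <factor> <body>: <body> is at the end, add FOLLOW(<rest>) = { #, j, p, t, z }.
In <body> → <body> t z: add FIRST(t z) = { t }.
Union: FOLLOW(<body>) = { #, j, p, t, z }.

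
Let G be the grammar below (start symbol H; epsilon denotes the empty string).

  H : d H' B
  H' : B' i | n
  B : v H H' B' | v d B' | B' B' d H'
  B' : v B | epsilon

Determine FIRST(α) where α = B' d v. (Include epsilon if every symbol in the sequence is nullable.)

{ d, v }

Add FIRST(B')\{epsilon} = { v }; B' is nullable, continue.
d is a terminal; add {d} and stop.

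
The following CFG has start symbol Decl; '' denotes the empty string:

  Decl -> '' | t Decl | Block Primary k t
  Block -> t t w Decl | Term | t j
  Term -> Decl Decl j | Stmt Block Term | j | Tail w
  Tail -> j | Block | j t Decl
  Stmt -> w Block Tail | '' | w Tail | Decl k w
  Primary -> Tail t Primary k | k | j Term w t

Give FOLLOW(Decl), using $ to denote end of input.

{ $, j, k, t, w }

Decl is the start symbol, so $ ∈ FOLLOW(Decl).
In Decl -> t Decl: Decl is at the end, add FOLLOW(Decl) = { $, j, k, t, w }.
In Block -> t t w Decl: Decl is at the end, add FOLLOW(Block) = { j, k, t, w }.
In Term -> Decl Decl j: add FIRST(Decl j) = { j, k, t, w }.
In Term -> Decl Decl j: add FIRST(j) = { j }.
In Tail -> j t Decl: Decl is at the end, add FOLLOW(Tail) = { j, k, t, w }.
In Stmt -> Decl k w: add FIRST(k w) = { k }.
Union: FOLLOW(Decl) = { $, j, k, t, w }.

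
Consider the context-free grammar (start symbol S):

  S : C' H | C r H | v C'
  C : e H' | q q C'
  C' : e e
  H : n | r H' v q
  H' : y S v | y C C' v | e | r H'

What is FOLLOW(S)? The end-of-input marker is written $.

{ $, v }

S is the start symbol, so $ ∈ FOLLOW(S).
In H' : y S v: add FIRST(v) = { v }.
Union: FOLLOW(S) = { $, v }.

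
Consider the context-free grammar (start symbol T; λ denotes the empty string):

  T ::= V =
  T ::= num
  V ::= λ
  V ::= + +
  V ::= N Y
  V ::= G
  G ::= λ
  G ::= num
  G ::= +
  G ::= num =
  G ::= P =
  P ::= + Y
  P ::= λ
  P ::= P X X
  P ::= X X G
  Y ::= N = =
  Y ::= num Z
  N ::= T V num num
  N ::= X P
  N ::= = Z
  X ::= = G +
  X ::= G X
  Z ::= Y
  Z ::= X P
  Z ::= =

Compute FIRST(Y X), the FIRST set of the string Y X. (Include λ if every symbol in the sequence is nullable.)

{ +, =, num }

Add FIRST(Y) = { +, =, num }; Y is not nullable, stop.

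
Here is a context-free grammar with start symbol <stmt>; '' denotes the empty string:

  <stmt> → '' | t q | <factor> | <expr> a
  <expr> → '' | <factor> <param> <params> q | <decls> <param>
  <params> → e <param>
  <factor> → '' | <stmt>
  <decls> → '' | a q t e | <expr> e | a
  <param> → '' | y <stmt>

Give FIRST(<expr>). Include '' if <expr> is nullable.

{ a, e, t, y, '' }

<expr> → '' contributes ''.
From <expr> → <factor> <param> <params> q: <factor>, <param> nullable, take FIRST(<factor>) ∪ FIRST(<param>) ∪ FIRST(<params>) = { a, e, t, y }.
From <expr> → <decls> <param>: <decls>, <param> nullable, take FIRST(<decls>) ∪ FIRST(<param>) = { a, e, t, y }; also '' since the whole RHS is nullable.
Union: FIRST(<expr>) = { a, e, t, y, '' }.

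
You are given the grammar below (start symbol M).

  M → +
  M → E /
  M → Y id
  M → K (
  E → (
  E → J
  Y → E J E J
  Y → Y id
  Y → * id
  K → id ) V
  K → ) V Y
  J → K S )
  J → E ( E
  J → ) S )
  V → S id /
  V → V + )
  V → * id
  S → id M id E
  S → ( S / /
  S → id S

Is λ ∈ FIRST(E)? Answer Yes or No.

No

No nonterminal in this grammar is nullable.
No production of E has an RHS whose symbols are all nullable, so E is not nullable.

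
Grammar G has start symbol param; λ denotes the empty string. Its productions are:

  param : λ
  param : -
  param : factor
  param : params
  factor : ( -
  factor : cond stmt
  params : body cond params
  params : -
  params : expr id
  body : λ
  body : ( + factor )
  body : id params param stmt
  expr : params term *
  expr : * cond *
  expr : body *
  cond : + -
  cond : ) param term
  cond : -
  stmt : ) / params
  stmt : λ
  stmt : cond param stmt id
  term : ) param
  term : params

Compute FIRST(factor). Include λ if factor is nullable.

{ (, ), +, - }

factor : ( - contributes {(}.
From factor : cond stmt: add FIRST(cond) = { ), +, - }.
Union: FIRST(factor) = { (, ), +, - }.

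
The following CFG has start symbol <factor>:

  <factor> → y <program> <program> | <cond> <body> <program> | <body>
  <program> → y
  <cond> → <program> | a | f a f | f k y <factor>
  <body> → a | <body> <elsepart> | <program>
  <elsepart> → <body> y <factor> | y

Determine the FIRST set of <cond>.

From <cond> → <program>: add FIRST(<program>) = { y }.
<cond> → a contributes {a}.
<cond> → f a f contributes {f}.
<cond> → f k y <factor> contributes {f}.
Union: FIRST(<cond>) = { a, f, y }.

{ a, f, y }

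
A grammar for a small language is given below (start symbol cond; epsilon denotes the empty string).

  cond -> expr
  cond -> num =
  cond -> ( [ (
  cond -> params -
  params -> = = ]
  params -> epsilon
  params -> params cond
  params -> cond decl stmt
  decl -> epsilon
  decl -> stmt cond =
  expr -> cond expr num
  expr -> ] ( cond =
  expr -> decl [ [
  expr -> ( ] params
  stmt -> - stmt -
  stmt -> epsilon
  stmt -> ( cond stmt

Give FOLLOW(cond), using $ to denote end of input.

cond is the start symbol, so $ ∈ FOLLOW(cond).
In params -> params cond: cond is at the end, add FOLLOW(params) = { $, (, -, =, [, ], num }.
In params -> cond decl stmt: add FIRST(decl stmt)\{epsilon} = { (, -, =, [, ], num }.
  Since decl stmt is nullable, also add FOLLOW(params) = { $, (, -, =, [, ], num }.
In decl -> stmt cond =: add FIRST(=) = { = }.
In expr -> cond expr num: add FIRST(expr num) = { (, -, =, [, ], num }.
In expr -> ] ( cond =: add FIRST(=) = { = }.
In stmt -> ( cond stmt: add FIRST(stmt)\{epsilon} = { (, - }.
  Since stmt is nullable, also add FOLLOW(stmt) = { $, (, -, =, [, ], num }.
Union: FOLLOW(cond) = { $, (, -, =, [, ], num }.

{ $, (, -, =, [, ], num }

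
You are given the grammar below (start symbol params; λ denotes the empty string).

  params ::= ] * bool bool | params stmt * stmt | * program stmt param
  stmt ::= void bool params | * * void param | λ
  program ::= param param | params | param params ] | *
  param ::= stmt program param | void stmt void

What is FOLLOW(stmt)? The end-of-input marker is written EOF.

{ EOF, *, ], void }

In params ::= params stmt * stmt: add FIRST(* stmt) = { * }.
In params ::= params stmt * stmt: stmt is at the end, add FOLLOW(params) = { EOF, *, ], void }.
In params ::= * program stmt param: add FIRST(param) = { *, ], void }.
In param ::= stmt program param: add FIRST(program param) = { *, ], void }.
In param ::= void stmt void: add FIRST(void) = { void }.
Union: FOLLOW(stmt) = { EOF, *, ], void }.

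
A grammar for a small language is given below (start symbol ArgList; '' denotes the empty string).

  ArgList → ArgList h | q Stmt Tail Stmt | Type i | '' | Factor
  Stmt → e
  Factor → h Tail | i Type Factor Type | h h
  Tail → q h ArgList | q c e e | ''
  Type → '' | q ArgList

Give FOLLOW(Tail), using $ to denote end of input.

In ArgList → q Stmt Tail Stmt: add FIRST(Stmt) = { e }.
In Factor → h Tail: Tail is at the end, add FOLLOW(Factor) = { $, e, h, i, q }.
Union: FOLLOW(Tail) = { $, e, h, i, q }.

{ $, e, h, i, q }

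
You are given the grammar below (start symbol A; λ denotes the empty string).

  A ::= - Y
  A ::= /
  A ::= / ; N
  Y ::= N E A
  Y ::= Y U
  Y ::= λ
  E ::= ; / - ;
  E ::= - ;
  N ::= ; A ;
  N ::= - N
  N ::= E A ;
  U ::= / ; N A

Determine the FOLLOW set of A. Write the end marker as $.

A is the start symbol, so $ ∈ FOLLOW(A).
In Y ::= N E A: A is at the end, add FOLLOW(Y) = { $, /, ; }.
In N ::= ; A ;: add FIRST(;) = { ; }.
In N ::= E A ;: add FIRST(;) = { ; }.
In U ::= / ; N A: A is at the end, add FOLLOW(U) = { $, /, ; }.
Union: FOLLOW(A) = { $, /, ; }.

{ $, /, ; }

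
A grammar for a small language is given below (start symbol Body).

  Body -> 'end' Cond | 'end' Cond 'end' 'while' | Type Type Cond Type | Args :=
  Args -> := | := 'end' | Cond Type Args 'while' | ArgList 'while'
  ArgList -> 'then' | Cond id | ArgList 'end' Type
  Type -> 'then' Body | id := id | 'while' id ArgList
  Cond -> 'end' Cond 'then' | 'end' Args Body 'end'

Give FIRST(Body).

{ 'end', 'then', 'while', :=, id }

Body -> 'end' Cond contributes {'end'}.
Body -> 'end' Cond 'end' 'while' contributes {'end'}.
From Body -> Type Type Cond Type: add FIRST(Type) = { 'then', 'while', id }.
From Body -> Args :=: add FIRST(Args) = { 'end', 'then', := }.
Union: FIRST(Body) = { 'end', 'then', 'while', :=, id }.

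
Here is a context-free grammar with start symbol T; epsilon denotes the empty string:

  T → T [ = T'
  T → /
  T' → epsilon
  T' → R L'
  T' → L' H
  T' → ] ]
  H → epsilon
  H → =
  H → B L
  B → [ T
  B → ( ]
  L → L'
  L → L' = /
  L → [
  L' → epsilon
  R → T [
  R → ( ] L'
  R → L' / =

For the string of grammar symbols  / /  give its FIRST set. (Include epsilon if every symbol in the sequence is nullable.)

/ is a terminal; add {/} and stop.

{ / }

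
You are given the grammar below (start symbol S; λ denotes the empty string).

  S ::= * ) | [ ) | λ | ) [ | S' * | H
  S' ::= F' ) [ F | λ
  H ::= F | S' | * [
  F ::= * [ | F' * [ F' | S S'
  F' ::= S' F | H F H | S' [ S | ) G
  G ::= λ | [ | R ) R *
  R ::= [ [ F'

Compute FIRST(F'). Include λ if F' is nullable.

{ ), *, [, λ }

From F' ::= S' F: S', F nullable, take FIRST(S') ∪ FIRST(F) = { ), *, [ }; also λ since the whole RHS is nullable.
From F' ::= H F H: H, F, H nullable, take FIRST(H) ∪ FIRST(F) ∪ FIRST(H) = { ), *, [ }; also λ since the whole RHS is nullable.
From F' ::= S' [ S: S' nullable, take FIRST(S') ∪ {[} = { ), *, [ }.
F' ::= ) G contributes {)}.
Union: FIRST(F') = { ), *, [, λ }.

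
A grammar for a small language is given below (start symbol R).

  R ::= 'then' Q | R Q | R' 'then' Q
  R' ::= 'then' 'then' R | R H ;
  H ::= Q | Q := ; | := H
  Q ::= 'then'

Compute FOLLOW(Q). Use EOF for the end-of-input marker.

{ EOF, 'then', :=, ; }

In R ::= 'then' Q: Q is at the end, add FOLLOW(R) = { EOF, 'then', := }.
In R ::= R Q: Q is at the end, add FOLLOW(R) = { EOF, 'then', := }.
In R ::= R' 'then' Q: Q is at the end, add FOLLOW(R) = { EOF, 'then', := }.
In H ::= Q: Q is at the end, add FOLLOW(H) = { ; }.
In H ::= Q := ;: add FIRST(:= ;) = { := }.
Union: FOLLOW(Q) = { EOF, 'then', :=, ; }.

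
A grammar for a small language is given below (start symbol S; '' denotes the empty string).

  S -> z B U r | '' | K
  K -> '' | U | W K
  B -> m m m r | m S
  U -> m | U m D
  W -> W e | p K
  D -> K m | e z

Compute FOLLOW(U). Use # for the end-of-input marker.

In S -> z B U r: add FIRST(r) = { r }.
In K -> U: U is at the end, add FOLLOW(K) = { #, e, m, p }.
In U -> U m D: add FIRST(m D) = { m }.
Union: FOLLOW(U) = { #, e, m, p, r }.

{ #, e, m, p, r }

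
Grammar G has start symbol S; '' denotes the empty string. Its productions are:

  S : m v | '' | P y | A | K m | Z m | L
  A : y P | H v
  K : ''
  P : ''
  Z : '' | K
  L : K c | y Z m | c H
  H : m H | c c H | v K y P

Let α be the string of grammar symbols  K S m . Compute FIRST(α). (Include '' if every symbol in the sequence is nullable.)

Add FIRST(K)\{''} = {  }; K is nullable, continue.
Add FIRST(S)\{''} = { c, m, v, y }; S is nullable, continue.
m is a terminal; add {m} and stop.

{ c, m, v, y }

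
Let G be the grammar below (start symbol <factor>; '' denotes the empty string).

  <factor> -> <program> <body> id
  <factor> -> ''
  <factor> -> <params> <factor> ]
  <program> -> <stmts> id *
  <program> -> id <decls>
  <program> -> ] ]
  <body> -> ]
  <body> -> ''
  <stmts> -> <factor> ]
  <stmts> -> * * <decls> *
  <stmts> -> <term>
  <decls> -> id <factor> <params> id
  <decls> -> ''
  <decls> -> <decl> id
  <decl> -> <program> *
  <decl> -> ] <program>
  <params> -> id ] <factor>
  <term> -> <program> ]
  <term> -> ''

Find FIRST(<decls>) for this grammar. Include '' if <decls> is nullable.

<decls> -> id <factor> <params> id contributes {id}.
<decls> -> '' contributes ''.
From <decls> -> <decl> id: add FIRST(<decl>) = { *, ], id }.
Union: FIRST(<decls>) = { *, ], id, '' }.

{ *, ], id, '' }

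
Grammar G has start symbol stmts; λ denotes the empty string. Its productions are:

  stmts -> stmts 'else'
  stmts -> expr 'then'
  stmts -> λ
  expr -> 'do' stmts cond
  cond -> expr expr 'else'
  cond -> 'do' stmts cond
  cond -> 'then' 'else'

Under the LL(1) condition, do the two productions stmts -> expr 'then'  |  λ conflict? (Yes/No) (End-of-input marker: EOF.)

FIRST(expr 'then') = { 'do' } and FIRST(λ) = { λ }.
The second alternative is nullable and FOLLOW(stmts) = { EOF, 'do', 'else', 'then' } shares 'do' with FIRST of the first — conflict.

Yes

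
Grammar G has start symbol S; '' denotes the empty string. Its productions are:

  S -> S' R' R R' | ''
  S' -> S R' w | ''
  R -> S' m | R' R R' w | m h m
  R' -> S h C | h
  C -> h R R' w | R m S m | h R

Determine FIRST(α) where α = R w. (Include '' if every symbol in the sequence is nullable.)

{ h, m }

Add FIRST(R) = { h, m }; R is not nullable, stop.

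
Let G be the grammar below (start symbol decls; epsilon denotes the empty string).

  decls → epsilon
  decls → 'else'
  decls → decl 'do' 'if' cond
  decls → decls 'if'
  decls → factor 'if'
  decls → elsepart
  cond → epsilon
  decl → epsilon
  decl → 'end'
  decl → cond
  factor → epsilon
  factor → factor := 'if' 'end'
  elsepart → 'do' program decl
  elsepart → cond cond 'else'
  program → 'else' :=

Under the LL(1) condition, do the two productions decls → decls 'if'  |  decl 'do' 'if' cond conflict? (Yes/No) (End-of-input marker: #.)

Yes

FIRST(decls 'if') = { 'do', 'else', 'end', 'if', := } and FIRST(decl 'do' 'if' cond) = { 'do', 'end' }.
Both contain 'do', so the two alternatives are not disjoint — LL(1) conflict.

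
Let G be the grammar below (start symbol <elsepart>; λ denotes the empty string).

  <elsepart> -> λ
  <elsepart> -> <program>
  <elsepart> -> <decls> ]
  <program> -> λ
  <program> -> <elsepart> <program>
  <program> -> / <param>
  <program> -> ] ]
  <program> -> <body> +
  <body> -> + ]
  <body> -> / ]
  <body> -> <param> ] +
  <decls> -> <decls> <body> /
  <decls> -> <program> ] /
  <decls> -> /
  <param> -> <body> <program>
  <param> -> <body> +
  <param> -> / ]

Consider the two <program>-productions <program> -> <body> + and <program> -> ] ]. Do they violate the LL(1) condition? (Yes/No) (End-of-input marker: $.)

FIRST(<body> +) = { +, / } and FIRST(] ]) = { ] }.
The FIRST sets are disjoint and neither alternative is nullable — no conflict.

No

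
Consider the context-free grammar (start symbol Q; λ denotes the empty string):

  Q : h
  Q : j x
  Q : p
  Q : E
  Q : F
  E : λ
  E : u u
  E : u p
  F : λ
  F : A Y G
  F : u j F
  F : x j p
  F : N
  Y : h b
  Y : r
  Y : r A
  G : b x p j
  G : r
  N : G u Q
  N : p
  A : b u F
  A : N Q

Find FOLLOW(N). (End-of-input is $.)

{ $, b, h, j, p, r, u, x }

In F : N: N is at the end, add FOLLOW(F) = { $, b, h, j, p, r, u, x }.
In A : N Q: add FIRST(Q)\{λ} = { b, h, j, p, r, u, x }.
  Since Q is nullable, also add FOLLOW(A) = { b, h, r }.
Union: FOLLOW(N) = { $, b, h, j, p, r, u, x }.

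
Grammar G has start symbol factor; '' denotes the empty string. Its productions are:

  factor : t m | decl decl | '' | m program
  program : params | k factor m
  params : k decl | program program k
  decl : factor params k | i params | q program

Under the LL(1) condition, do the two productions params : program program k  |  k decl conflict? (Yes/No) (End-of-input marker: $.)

Yes

FIRST(program program k) = { k } and FIRST(k decl) = { k }.
Both contain k, so the two alternatives are not disjoint — LL(1) conflict.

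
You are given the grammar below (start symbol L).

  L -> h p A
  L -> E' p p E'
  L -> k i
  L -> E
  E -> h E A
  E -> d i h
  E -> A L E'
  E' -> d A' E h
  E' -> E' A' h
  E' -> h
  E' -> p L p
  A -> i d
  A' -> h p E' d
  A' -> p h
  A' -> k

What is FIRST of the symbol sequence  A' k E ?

{ h, k, p }

Add FIRST(A') = { h, k, p }; A' is not nullable, stop.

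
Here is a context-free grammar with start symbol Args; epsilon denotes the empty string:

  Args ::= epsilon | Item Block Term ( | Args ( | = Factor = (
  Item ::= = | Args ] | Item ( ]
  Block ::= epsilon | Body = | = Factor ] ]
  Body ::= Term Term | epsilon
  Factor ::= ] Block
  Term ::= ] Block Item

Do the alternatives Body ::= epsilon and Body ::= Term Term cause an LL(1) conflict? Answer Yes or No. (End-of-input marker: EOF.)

FIRST(epsilon) = { epsilon } and FIRST(Term Term) = { ] }.
The first is nullable but FOLLOW(Body) = { = } is disjoint from FIRST of the second.

No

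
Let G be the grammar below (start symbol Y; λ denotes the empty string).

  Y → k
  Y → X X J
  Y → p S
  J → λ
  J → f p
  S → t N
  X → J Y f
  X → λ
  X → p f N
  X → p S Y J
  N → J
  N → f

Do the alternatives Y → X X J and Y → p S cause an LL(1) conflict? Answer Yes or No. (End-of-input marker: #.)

FIRST(X X J) = { f, k, p, λ } and FIRST(p S) = { p }.
Both contain p, so the two alternatives are not disjoint — LL(1) conflict.

Yes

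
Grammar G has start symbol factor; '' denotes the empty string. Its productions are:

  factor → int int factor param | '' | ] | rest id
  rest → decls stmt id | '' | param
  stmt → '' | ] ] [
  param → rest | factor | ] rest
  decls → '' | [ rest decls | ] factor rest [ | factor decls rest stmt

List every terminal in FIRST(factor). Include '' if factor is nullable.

{ [, ], id, int, '' }

factor → int int factor param contributes {int}.
factor → '' contributes ''.
factor → ] contributes {]}.
From factor → rest id: rest nullable, take FIRST(rest) ∪ {id} = { [, ], id, int }.
Union: FIRST(factor) = { [, ], id, int, '' }.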